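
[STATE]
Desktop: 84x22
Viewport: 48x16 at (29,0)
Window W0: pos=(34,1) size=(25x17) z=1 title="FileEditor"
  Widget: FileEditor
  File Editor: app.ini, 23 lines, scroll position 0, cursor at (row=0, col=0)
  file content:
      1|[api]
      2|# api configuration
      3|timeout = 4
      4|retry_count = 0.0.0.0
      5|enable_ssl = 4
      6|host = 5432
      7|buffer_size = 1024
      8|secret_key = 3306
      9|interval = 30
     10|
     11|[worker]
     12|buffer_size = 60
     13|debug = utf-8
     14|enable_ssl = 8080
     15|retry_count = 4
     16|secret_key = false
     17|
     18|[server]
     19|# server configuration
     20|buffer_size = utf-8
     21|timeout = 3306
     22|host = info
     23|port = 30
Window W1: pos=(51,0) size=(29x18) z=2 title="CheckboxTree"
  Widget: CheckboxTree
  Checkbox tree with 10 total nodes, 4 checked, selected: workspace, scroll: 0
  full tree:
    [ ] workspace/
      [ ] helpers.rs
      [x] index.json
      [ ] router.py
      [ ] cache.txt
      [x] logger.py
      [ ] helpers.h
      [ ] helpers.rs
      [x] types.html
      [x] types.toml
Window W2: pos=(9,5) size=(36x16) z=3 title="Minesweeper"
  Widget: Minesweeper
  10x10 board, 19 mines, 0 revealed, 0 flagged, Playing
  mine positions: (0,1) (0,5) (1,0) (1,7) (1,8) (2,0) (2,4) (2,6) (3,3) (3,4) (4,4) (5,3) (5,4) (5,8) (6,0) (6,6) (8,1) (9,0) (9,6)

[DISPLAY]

                      ┏━━━━━━━━━━━━━━━━━━━━━━━━━
     ┏━━━━━━━━━━━━━━━━┃ CheckboxTree            
     ┃ FileEditor     ┠─────────────────────────
     ┠────────────────┃>[-] workspace/          
     ┃█api]           ┃   [ ] helpers.rs        
━━━━━━━━━━━━━━━┓igurat┃   [x] index.json        
               ┃4     ┃   [ ] router.py         
───────────────┨t = 0.┃   [ ] cache.txt         
               ┃ = 4  ┃   [x] logger.py         
               ┃2     ┃   [ ] helpers.h         
               ┃e = 10┃   [ ] helpers.rs        
               ┃ = 330┃   [x] types.html        
               ┃ 30   ┃   [x] types.toml        
               ┃      ┃                         
               ┃      ┃                         
               ┃e = 60┃                         


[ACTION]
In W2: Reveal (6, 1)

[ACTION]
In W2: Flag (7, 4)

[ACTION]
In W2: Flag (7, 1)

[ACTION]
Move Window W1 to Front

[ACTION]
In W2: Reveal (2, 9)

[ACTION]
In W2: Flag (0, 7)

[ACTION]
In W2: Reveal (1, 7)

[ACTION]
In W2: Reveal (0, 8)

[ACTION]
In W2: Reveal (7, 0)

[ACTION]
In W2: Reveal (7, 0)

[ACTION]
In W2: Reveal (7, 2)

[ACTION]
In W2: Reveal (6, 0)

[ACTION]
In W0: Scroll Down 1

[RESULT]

                      ┏━━━━━━━━━━━━━━━━━━━━━━━━━
     ┏━━━━━━━━━━━━━━━━┃ CheckboxTree            
     ┃ FileEditor     ┠─────────────────────────
     ┠────────────────┃>[-] workspace/          
     ┃# api configurat┃   [ ] helpers.rs        
━━━━━━━━━━━━━━━┓4     ┃   [x] index.json        
               ┃t = 0.┃   [ ] router.py         
───────────────┨ = 4  ┃   [ ] cache.txt         
               ┃2     ┃   [x] logger.py         
               ┃e = 10┃   [ ] helpers.h         
               ┃ = 330┃   [ ] helpers.rs        
               ┃ 30   ┃   [x] types.html        
               ┃      ┃   [x] types.toml        
               ┃      ┃                         
               ┃e = 60┃                         
               ┃f-8   ┃                         


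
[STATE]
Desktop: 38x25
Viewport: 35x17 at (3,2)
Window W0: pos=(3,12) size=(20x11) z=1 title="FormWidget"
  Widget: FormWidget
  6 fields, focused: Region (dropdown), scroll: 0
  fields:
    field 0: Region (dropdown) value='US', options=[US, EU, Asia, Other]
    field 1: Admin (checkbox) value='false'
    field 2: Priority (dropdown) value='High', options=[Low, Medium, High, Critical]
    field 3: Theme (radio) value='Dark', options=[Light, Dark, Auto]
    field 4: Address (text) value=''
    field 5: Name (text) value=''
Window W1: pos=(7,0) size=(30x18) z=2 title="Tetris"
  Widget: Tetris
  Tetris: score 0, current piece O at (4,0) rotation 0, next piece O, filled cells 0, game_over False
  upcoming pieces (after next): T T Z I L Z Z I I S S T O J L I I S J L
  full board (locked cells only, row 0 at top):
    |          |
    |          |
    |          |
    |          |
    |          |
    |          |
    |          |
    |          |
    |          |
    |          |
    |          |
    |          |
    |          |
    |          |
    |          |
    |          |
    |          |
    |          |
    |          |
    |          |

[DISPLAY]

    ┠────────────────────────────┨ 
    ┃          │Next:            ┃ 
    ┃          │▓▓               ┃ 
    ┃          │▓▓               ┃ 
    ┃          │                 ┃ 
    ┃          │                 ┃ 
    ┃          │                 ┃ 
    ┃          │Score:           ┃ 
    ┃          │0                ┃ 
    ┃          │                 ┃ 
┏━━━┃          │                 ┃ 
┃ Fo┃          │                 ┃ 
┠───┃          │                 ┃ 
┃> R┃          │                 ┃ 
┃  A┃          │                 ┃ 
┃  P┗━━━━━━━━━━━━━━━━━━━━━━━━━━━━┛ 
┃  Theme:      ( ) ┃               


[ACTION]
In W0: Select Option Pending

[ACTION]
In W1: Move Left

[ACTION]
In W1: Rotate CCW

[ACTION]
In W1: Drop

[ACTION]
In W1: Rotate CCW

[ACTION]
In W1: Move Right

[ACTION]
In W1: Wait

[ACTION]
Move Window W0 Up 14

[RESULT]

┠───┠────────────────────────────┨ 
┃> R┃          │Next:            ┃ 
┃  A┃          │▓▓               ┃ 
┃  P┃          │▓▓               ┃ 
┃  T┃          │                 ┃ 
┃  A┃          │                 ┃ 
┃  N┃          │                 ┃ 
┃   ┃          │Score:           ┃ 
┗━━━┃          │0                ┃ 
    ┃          │                 ┃ 
    ┃          │                 ┃ 
    ┃          │                 ┃ 
    ┃          │                 ┃ 
    ┃          │                 ┃ 
    ┃          │                 ┃ 
    ┗━━━━━━━━━━━━━━━━━━━━━━━━━━━━┛ 
                                   


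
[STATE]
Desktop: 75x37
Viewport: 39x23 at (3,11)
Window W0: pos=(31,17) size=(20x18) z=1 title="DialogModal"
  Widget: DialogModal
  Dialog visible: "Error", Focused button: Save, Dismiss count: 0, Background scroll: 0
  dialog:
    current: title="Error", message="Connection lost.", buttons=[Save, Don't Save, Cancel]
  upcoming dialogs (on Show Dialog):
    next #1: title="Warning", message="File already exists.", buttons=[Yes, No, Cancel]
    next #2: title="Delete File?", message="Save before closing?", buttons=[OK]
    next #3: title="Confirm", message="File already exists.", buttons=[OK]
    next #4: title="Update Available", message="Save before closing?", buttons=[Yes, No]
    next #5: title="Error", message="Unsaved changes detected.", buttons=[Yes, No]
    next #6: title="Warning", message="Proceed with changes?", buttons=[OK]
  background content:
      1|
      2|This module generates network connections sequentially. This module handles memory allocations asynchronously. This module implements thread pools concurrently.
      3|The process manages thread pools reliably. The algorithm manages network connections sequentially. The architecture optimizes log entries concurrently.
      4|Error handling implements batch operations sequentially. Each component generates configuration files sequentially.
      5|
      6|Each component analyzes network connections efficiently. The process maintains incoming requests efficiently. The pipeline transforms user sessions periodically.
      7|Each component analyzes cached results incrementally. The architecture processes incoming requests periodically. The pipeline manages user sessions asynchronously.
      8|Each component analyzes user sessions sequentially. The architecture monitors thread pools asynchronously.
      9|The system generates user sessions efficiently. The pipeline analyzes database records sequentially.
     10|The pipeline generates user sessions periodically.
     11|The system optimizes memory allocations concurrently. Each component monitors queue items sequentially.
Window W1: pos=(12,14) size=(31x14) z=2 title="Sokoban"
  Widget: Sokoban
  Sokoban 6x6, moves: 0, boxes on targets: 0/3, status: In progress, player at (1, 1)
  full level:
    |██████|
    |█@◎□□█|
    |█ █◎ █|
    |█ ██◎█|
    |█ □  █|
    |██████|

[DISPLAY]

                                       
                                       
                                       
         ┏━━━━━━━━━━━━━━━━━━━━━━━━━━━━━
         ┃ Sokoban                     
         ┠─────────────────────────────
         ┃██████                       
         ┃█@◎□□█                       
         ┃█ █◎ █                       
         ┃█ ██◎█                       
         ┃█ □  █                       
         ┃██████                       
         ┃Moves: 0  0/3                
         ┃                             
         ┃                             
         ┃                             
         ┗━━━━━━━━━━━━━━━━━━━━━━━━━━━━━
                            ┃Th└───────
                            ┃The pipeli
                            ┃The system
                            ┃          
                            ┃          
                            ┃          


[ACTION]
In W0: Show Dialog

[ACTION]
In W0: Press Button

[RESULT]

                                       
                                       
                                       
         ┏━━━━━━━━━━━━━━━━━━━━━━━━━━━━━
         ┃ Sokoban                     
         ┠─────────────────────────────
         ┃██████                       
         ┃█@◎□□█                       
         ┃█ █◎ █                       
         ┃█ ██◎█                       
         ┃█ □  █                       
         ┃██████                       
         ┃Moves: 0  0/3                
         ┃                             
         ┃                             
         ┃                             
         ┗━━━━━━━━━━━━━━━━━━━━━━━━━━━━━
                            ┃The system
                            ┃The pipeli
                            ┃The system
                            ┃          
                            ┃          
                            ┃          


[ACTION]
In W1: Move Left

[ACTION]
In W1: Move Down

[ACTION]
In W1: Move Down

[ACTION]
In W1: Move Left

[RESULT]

                                       
                                       
                                       
         ┏━━━━━━━━━━━━━━━━━━━━━━━━━━━━━
         ┃ Sokoban                     
         ┠─────────────────────────────
         ┃██████                       
         ┃█ ◎□□█                       
         ┃█ █◎ █                       
         ┃█@██◎█                       
         ┃█ □  █                       
         ┃██████                       
         ┃Moves: 2  0/3                
         ┃                             
         ┃                             
         ┃                             
         ┗━━━━━━━━━━━━━━━━━━━━━━━━━━━━━
                            ┃The system
                            ┃The pipeli
                            ┃The system
                            ┃          
                            ┃          
                            ┃          


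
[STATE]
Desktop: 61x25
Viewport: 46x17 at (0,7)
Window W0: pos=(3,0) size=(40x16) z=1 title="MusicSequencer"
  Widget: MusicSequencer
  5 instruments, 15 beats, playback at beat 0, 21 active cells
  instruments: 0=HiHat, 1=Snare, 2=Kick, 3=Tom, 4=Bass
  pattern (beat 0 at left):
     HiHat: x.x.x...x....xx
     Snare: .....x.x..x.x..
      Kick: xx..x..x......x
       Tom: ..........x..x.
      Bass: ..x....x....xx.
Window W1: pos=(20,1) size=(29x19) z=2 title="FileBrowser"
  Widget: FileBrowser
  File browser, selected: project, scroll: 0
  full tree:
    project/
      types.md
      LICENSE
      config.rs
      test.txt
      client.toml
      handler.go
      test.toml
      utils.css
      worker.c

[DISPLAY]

   ┃   Tom··········┃    config.rs            
   ┃  Bass··█····█··┃    test.txt             
   ┃                ┃    client.toml          
   ┃                ┃    handler.go           
   ┃                ┃    test.toml            
   ┃                ┃    utils.css            
   ┃                ┃    worker.c             
   ┃                ┃                         
   ┗━━━━━━━━━━━━━━━━┃                         
                    ┃                         
                    ┃                         
                    ┃                         
                    ┗━━━━━━━━━━━━━━━━━━━━━━━━━
                                              
                                              
                                              
                                              


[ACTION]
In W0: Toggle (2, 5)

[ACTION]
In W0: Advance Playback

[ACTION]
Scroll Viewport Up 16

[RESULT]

   ┏━━━━━━━━━━━━━━━━━━━━━━━━━━━━━━━━━━━━━━┓   
   ┃ MusicSequencer ┏━━━━━━━━━━━━━━━━━━━━━━━━━
   ┠────────────────┃ FileBrowser             
   ┃      0▼23456789┠─────────────────────────
   ┃ HiHat█·█·█···█·┃> [-] project/           
   ┃ Snare·····█·█··┃    types.md             
   ┃  Kick██··██·█··┃    LICENSE              
   ┃   Tom··········┃    config.rs            
   ┃  Bass··█····█··┃    test.txt             
   ┃                ┃    client.toml          
   ┃                ┃    handler.go           
   ┃                ┃    test.toml            
   ┃                ┃    utils.css            
   ┃                ┃    worker.c             
   ┃                ┃                         
   ┗━━━━━━━━━━━━━━━━┃                         
                    ┃                         


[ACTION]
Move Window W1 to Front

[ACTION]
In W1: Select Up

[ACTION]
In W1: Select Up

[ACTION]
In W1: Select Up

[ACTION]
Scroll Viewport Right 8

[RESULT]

━━━━━━━━━━━━━━━━━━━━━━━━━━━━━━━━━━┓           
icSequencer ┏━━━━━━━━━━━━━━━━━━━━━━━━━━━┓     
────────────┃ FileBrowser               ┃     
  0▼23456789┠───────────────────────────┨     
at█·█·█···█·┃> [-] project/             ┃     
re·····█·█··┃    types.md               ┃     
ck██··██·█··┃    LICENSE                ┃     
om··········┃    config.rs              ┃     
ss··█····█··┃    test.txt               ┃     
            ┃    client.toml            ┃     
            ┃    handler.go             ┃     
            ┃    test.toml              ┃     
            ┃    utils.css              ┃     
            ┃    worker.c               ┃     
            ┃                           ┃     
━━━━━━━━━━━━┃                           ┃     
            ┃                           ┃     


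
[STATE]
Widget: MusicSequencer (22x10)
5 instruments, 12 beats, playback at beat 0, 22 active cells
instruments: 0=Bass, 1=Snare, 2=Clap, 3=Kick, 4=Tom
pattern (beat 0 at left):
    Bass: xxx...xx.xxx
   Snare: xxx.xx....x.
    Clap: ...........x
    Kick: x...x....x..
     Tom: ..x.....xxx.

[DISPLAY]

      ▼12345678901    
  Bass███···██·███    
 Snare███·██····█·    
  Clap···········█    
  Kick█···█····█··    
   Tom··█·····███·    
                      
                      
                      
                      


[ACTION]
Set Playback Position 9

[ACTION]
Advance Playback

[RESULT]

      0123456789▼1    
  Bass███···██·███    
 Snare███·██····█·    
  Clap···········█    
  Kick█···█····█··    
   Tom··█·····███·    
                      
                      
                      
                      


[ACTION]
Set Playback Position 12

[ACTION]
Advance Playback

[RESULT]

      0▼2345678901    
  Bass███···██·███    
 Snare███·██····█·    
  Clap···········█    
  Kick█···█····█··    
   Tom··█·····███·    
                      
                      
                      
                      


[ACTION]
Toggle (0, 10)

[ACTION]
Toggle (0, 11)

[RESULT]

      0▼2345678901    
  Bass███···██·█··    
 Snare███·██····█·    
  Clap···········█    
  Kick█···█····█··    
   Tom··█·····███·    
                      
                      
                      
                      


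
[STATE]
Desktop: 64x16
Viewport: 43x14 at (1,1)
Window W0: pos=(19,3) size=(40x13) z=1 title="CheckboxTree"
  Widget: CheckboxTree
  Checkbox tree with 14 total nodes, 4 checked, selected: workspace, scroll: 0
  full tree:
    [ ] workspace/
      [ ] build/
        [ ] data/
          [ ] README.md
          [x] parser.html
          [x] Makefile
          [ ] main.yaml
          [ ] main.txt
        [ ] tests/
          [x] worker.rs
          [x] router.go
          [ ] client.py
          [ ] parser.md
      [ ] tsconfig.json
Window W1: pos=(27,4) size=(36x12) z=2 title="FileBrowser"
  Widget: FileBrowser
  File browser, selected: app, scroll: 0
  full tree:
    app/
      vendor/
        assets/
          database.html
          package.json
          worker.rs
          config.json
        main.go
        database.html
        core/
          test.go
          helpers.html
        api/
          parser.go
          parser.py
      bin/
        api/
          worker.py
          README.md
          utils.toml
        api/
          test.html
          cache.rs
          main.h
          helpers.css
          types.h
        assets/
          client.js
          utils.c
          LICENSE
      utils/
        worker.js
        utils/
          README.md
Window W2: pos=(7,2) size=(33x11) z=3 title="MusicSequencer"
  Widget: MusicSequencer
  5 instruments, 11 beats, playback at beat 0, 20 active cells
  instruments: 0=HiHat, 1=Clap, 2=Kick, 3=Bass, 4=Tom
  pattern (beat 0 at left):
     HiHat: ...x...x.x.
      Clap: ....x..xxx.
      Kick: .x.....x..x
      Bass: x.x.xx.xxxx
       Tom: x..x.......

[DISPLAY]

                                           
      ┏━━━━━━━━━━━━━━━━━━━━━━━━━━━━━━━┓    
      ┃ MusicSequencer                ┃━━━━
      ┠───────────────────────────────┨━━━━
      ┃      ▼1234567890              ┃    
      ┃ HiHat···█···█·█·              ┃────
      ┃  Clap····█··███·              ┃    
      ┃  Kick·█·····█··█              ┃or/ 
      ┃  Bass█·█·██·████              ┃    
      ┃   Tom█··█·······              ┃s/  
      ┃                               ┃    
      ┗━━━━━━━━━━━━━━━━━━━━━━━━━━━━━━━┛    
                  ┃       ┃                
                  ┃     [-┃                


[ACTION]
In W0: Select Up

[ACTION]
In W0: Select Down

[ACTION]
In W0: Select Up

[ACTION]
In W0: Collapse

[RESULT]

                                           
      ┏━━━━━━━━━━━━━━━━━━━━━━━━━━━━━━━┓    
      ┃ MusicSequencer                ┃━━━━
      ┠───────────────────────────────┨━━━━
      ┃      ▼1234567890              ┃    
      ┃ HiHat···█···█·█·              ┃────
      ┃  Clap····█··███·              ┃    
      ┃  Kick·█·····█··█              ┃or/ 
      ┃  Bass█·█·██·████              ┃    
      ┃   Tom█··█·······              ┃s/  
      ┃                               ┃    
      ┗━━━━━━━━━━━━━━━━━━━━━━━━━━━━━━━┛    
                  ┃       ┃                
                  ┃       ┃                


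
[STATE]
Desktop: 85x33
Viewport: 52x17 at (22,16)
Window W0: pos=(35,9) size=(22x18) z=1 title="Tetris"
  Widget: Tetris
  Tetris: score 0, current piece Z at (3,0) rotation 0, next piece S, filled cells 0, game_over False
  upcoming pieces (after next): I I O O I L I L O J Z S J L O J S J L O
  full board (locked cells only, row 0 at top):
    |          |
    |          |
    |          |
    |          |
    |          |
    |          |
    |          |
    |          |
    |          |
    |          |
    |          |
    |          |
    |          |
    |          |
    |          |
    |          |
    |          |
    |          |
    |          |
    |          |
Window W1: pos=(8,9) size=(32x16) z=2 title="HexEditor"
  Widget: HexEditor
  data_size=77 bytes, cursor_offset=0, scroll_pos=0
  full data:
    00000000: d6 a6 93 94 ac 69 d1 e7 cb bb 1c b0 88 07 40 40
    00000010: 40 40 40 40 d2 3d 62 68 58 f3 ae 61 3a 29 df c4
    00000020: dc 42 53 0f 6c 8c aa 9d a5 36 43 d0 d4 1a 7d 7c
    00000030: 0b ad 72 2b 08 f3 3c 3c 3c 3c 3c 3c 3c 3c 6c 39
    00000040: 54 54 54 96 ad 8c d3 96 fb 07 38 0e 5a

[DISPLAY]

54 54 96 ad 8c d3┃      │         ┃                 
                 ┃      │         ┃                 
                 ┃      │Score:   ┃                 
                 ┃      │0        ┃                 
                 ┃      │         ┃                 
                 ┃      │         ┃                 
                 ┃      │         ┃                 
                 ┃      │         ┃                 
━━━━━━━━━━━━━━━━━┛      │         ┃                 
             ┃          │         ┃                 
             ┗━━━━━━━━━━━━━━━━━━━━┛                 
                                                    
                                                    
                                                    
                                                    
                                                    
                                                    


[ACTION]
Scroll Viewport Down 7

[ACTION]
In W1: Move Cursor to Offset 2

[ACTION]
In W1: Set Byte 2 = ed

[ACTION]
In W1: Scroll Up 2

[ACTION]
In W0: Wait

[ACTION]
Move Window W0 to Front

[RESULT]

54 54 96 ad 8┃          │         ┃                 
             ┃          │         ┃                 
             ┃          │Score:   ┃                 
             ┃          │0        ┃                 
             ┃          │         ┃                 
             ┃          │         ┃                 
             ┃          │         ┃                 
             ┃          │         ┃                 
━━━━━━━━━━━━━┃          │         ┃                 
             ┃          │         ┃                 
             ┗━━━━━━━━━━━━━━━━━━━━┛                 
                                                    
                                                    
                                                    
                                                    
                                                    
                                                    


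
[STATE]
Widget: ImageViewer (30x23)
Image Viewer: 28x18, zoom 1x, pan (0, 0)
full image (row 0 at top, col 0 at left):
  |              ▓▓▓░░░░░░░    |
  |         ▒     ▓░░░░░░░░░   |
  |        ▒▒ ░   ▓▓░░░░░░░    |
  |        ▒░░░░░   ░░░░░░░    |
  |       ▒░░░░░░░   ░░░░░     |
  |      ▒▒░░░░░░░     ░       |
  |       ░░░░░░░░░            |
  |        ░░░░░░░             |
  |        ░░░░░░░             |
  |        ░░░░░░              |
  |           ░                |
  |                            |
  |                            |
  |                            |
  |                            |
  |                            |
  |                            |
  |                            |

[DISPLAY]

              ▓▓▓░░░░░░░      
         ▒     ▓░░░░░░░░░     
        ▒▒ ░   ▓▓░░░░░░░      
        ▒░░░░░   ░░░░░░░      
       ▒░░░░░░░   ░░░░░       
      ▒▒░░░░░░░     ░         
       ░░░░░░░░░              
        ░░░░░░░               
        ░░░░░░░               
        ░░░░░░                
           ░                  
                              
                              
                              
                              
                              
                              
                              
                              
                              
                              
                              
                              


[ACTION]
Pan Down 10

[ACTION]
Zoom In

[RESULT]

            ▒▒▒▒░░░░░░░░░░░░░░
            ▒▒▒▒░░░░░░░░░░░░░░
              ░░░░░░░░░░░░░░░░
              ░░░░░░░░░░░░░░░░
                ░░░░░░░░░░░░░░
                ░░░░░░░░░░░░░░
                ░░░░░░░░░░░░░░
                ░░░░░░░░░░░░░░
                ░░░░░░░░░░░░  
                ░░░░░░░░░░░░  
                      ░░      
                      ░░      
                              
                              
                              
                              
                              
                              
                              
                              
                              
                              
                              


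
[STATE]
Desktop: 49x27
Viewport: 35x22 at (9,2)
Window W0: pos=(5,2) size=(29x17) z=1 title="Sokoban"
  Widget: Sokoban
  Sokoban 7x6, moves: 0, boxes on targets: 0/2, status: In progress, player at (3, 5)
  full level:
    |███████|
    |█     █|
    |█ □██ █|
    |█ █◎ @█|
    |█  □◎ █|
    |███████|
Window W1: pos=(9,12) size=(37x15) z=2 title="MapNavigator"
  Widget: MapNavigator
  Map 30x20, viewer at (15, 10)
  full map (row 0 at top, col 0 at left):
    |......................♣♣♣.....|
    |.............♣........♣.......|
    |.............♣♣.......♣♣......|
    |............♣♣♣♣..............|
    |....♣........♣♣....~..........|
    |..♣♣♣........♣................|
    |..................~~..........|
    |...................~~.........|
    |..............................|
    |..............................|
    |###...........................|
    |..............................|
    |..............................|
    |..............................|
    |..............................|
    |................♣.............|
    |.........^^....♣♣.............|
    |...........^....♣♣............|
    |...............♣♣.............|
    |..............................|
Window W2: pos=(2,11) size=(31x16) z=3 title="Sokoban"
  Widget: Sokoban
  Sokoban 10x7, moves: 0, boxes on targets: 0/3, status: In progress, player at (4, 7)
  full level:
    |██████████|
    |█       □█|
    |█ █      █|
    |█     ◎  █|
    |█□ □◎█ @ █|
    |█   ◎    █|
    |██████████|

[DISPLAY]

━━━━━━━━━━━━━━━━━━━━━━━━┓          
koban                   ┃          
────────────────────────┨          
████                    ┃          
   █                    ┃          
██ █                    ┃          
◎ @█                    ┃          
□◎ █                    ┃          
████                    ┃          
━━━━━━━━━━━━━━━━━━━━━━━┓┃          
an                     ┃━━━━━━━━━━━
───────────────────────┨           
████                   ┃───────────
  □█                   ┃.........  
   █                   ┃.........  
◎  █                   ┃.........  
 @ █                   ┃.........  
   █                   ┃.........  
████                   ┃.........  
 0  0/3                ┃.........  
                       ┃.........  
                       ┃.........  


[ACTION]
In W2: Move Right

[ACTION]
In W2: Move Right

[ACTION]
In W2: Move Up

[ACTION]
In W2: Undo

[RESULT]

━━━━━━━━━━━━━━━━━━━━━━━━┓          
koban                   ┃          
────────────────────────┨          
████                    ┃          
   █                    ┃          
██ █                    ┃          
◎ @█                    ┃          
□◎ █                    ┃          
████                    ┃          
━━━━━━━━━━━━━━━━━━━━━━━┓┃          
an                     ┃━━━━━━━━━━━
───────────────────────┨           
████                   ┃───────────
  □█                   ┃.........  
   █                   ┃.........  
◎  █                   ┃.........  
  @█                   ┃.........  
   █                   ┃.........  
████                   ┃.........  
 1  0/3                ┃.........  
                       ┃.........  
                       ┃.........  


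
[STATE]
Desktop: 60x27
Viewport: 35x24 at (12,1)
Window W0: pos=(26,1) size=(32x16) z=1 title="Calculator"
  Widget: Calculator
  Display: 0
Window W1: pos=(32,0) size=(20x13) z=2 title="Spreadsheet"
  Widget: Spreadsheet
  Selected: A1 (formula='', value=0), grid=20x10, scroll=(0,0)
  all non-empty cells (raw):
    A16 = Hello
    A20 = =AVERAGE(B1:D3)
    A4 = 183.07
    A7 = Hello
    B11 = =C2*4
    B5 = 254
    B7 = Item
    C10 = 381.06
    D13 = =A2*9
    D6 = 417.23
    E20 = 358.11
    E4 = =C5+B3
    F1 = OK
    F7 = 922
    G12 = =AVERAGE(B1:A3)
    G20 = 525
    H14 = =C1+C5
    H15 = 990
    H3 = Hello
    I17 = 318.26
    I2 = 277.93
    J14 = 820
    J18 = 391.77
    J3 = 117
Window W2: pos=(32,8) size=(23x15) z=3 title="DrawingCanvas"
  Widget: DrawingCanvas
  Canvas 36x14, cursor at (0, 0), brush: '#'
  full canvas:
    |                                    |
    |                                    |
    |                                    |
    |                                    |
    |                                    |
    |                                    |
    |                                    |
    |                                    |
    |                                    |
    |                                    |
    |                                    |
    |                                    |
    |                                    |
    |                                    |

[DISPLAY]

              ┏━━━━━┃ Spreadsheet  
              ┃ Calc┠──────────────
              ┠─────┃A1:           
              ┃     ┃       A      
              ┃┌───┬┃--------------
              ┃│ 7 │┃  1      [0]  
              ┃├───┼┃  2        0  
              ┃│ 4 │┏━━━━━━━━━━━━━━
              ┃├───┼┃ DrawingCanvas
              ┃│ 1 │┠──────────────
              ┃├───┼┃+             
              ┃│ 0 │┃              
              ┃├───┼┃              
              ┃│ C │┃              
              ┃└───┴┃              
              ┗━━━━━┃              
                    ┃              
                    ┃              
                    ┃              
                    ┃              
                    ┃              
                    ┗━━━━━━━━━━━━━━
                                   
                                   


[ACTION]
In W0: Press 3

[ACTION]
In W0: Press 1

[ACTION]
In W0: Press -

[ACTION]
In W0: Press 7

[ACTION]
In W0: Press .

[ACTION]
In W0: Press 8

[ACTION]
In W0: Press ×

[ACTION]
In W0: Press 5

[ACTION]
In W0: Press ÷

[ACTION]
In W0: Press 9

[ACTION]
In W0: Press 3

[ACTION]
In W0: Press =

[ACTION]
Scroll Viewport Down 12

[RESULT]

              ┠─────┃A1:           
              ┃     ┃       A      
              ┃┌───┬┃--------------
              ┃│ 7 │┃  1      [0]  
              ┃├───┼┃  2        0  
              ┃│ 4 │┏━━━━━━━━━━━━━━
              ┃├───┼┃ DrawingCanvas
              ┃│ 1 │┠──────────────
              ┃├───┼┃+             
              ┃│ 0 │┃              
              ┃├───┼┃              
              ┃│ C │┃              
              ┃└───┴┃              
              ┗━━━━━┃              
                    ┃              
                    ┃              
                    ┃              
                    ┃              
                    ┃              
                    ┗━━━━━━━━━━━━━━
                                   
                                   
                                   
                                   


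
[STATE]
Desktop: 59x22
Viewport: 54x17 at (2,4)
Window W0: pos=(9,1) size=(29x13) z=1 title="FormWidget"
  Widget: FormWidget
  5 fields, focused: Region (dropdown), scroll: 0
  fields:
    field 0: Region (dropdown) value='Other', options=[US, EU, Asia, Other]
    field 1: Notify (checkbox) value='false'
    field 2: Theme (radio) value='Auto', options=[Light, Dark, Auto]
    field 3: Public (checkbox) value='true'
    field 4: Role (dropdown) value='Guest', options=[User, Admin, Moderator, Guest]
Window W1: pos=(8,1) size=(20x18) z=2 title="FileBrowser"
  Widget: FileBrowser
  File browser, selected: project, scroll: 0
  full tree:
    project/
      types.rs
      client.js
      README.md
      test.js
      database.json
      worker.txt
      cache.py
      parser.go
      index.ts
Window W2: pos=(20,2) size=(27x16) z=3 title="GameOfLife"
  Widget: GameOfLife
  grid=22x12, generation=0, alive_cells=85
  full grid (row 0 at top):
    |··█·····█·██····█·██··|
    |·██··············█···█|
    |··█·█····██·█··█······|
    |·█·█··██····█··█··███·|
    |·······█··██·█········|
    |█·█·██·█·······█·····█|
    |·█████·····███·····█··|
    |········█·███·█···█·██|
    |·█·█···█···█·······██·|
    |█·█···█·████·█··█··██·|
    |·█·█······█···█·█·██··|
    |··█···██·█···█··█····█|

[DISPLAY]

      ┃> [-] proje┠─────────────────────────┨         
      ┃    types.r┃Gen: 0                   ┃         
      ┃    client.┃··█·····█·██····█·██··   ┃         
      ┃    README.┃·██··············█···█   ┃         
      ┃    test.js┃··█·█····██·█··█······   ┃         
      ┃    databas┃·█·█··██····█··█··███·   ┃         
      ┃    worker.┃·······█··██·█········   ┃         
      ┃    cache.p┃█·█·██·█·······█·····█   ┃         
      ┃    parser.┃·█████·····███·····█··   ┃         
      ┃    index.t┃········█·███·█···█·██   ┃         
      ┃           ┃·█·█···█···█·······██·   ┃         
      ┃           ┃█·█···█·████·█··█··██·   ┃         
      ┃           ┃·█·█······█···█·█·██··   ┃         
      ┃           ┗━━━━━━━━━━━━━━━━━━━━━━━━━┛         
      ┗━━━━━━━━━━━━━━━━━━┛                            
                                                      
                                                      


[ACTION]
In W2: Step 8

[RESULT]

      ┃> [-] proje┠─────────────────────────┨         
      ┃    types.r┃Gen: 8                   ┃         
      ┃    client.┃·█·█··················   ┃         
      ┃    README.┃·█·██····█·······█····   ┃         
      ┃    test.js┃···███···█······█·█···   ┃         
      ┃    databas┃······█·██······█··█··   ┃         
      ┃    worker.┃···█·█···········███··   ┃         
      ┃    cache.p┃····█·███··········██·   ┃         
      ┃    parser.┃······█·█··██·········   ┃         
      ┃    index.t┃····█·█████··█········   ┃         
      ┃           ┃···██··█·██··█········   ┃         
      ┃           ┃···███···█████········   ┃         
      ┃           ┃·········██·██···█·█··   ┃         
      ┃           ┗━━━━━━━━━━━━━━━━━━━━━━━━━┛         
      ┗━━━━━━━━━━━━━━━━━━┛                            
                                                      
                                                      


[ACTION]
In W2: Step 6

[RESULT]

      ┃> [-] proje┠─────────────────────────┨         
      ┃    types.r┃Gen: 14                  ┃         
      ┃    client.┃······█··█············   ┃         
      ┃    README.┃·····█················   ┃         
      ┃    test.js┃······█····█··········   ┃         
      ┃    databas┃········█··█··········   ┃         
      ┃    worker.┃····█···██·██····███··   ┃         
      ┃    cache.p┃···█·██·██·█··········   ┃         
      ┃    parser.┃··██··█··███··········   ┃         
      ┃    index.t┃··██··██·██···██······   ┃         
      ┃           ┃···█··█···············   ┃         
      ┃           ┃···███················   ┃         
      ┃           ┃····██·····███········   ┃         
      ┃           ┗━━━━━━━━━━━━━━━━━━━━━━━━━┛         
      ┗━━━━━━━━━━━━━━━━━━┛                            
                                                      
                                                      
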